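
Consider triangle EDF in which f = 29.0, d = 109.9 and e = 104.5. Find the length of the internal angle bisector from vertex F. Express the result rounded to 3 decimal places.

By the law of cosines, cos F = (e² + d² − f²) / (2·e·d) ≈ 0.96466, so ∠F ≈ 15.28°.
The bisector from F has length 2·e·d·cos(∠F/2)/(e+d) ≈ 106.18.

106.181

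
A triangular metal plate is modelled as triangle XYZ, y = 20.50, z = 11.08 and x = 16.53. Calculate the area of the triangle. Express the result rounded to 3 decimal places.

Semiperimeter s = (16.53 + 20.5 + 11.08)/2 = 24.055.
Heron's formula: area = √(24.055·7.525·3.555·12.975) ≈ 91.375.

area ≈ 91.375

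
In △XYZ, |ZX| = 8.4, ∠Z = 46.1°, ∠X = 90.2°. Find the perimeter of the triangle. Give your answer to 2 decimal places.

perimeter ≈ 29.32

The third angle is ∠Y = 180° − ∠Z − ∠X = 43.70°.
Law of sines: |YZ| = |ZX|·sin X/sin Y ≈ 12.158.
Law of sines: |XY| = |ZX|·sin Z/sin Y ≈ 8.7607.
Semiperimeter s = (12.158+8.4+8.7607)/2 = 14.66.
Perimeter = 12.158 + 8.4 + 8.7607 = 29.319.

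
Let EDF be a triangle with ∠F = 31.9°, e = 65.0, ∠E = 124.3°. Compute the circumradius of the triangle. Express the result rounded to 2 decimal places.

The third angle is ∠D = 180° − ∠F − ∠E = 23.80°.
Law of sines: d = e·sin D/sin E ≈ 31.752.
Law of sines: f = e·sin F/sin E ≈ 41.579.
Circumradius = e/(2 sin E) ≈ 39.342.

39.34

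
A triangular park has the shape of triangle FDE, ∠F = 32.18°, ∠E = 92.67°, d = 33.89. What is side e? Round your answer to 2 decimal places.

The third angle is ∠D = 180° − ∠E − ∠F = 55.15°.
Law of sines: e = d·sin E/sin D ≈ 41.252.

41.25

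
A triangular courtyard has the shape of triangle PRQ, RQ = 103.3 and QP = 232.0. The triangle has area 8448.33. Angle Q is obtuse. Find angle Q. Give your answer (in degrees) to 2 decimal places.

∠Q ≈ 135.17°

From area = ½·RQ·QP·sin Q, we get sin Q = 2·area/(RQ·QP) ≈ 0.70504.
Taking the obtuse solution, ∠Q ≈ 135.17°.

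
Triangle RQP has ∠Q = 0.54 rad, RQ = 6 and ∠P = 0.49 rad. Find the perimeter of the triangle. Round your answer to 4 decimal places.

The third angle is ∠R = π − ∠Q − ∠P = 2.112 rad.
Law of sines: QP = RQ·sin R/sin P ≈ 10.93.
Law of sines: PR = RQ·sin Q/sin P ≈ 6.5547.
Semiperimeter s = (10.93+6.5547+6)/2 = 11.742.
Perimeter = 10.93 + 6.5547 + 6 = 23.484.

perimeter ≈ 23.4844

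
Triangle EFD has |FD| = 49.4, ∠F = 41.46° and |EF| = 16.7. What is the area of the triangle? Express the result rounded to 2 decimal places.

273.11

Area = ½·|EF|·|FD|·sin F ≈ 273.11.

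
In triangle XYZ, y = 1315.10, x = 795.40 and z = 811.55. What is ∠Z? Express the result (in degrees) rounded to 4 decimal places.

By the law of cosines, cos Z = (x² + y² − z²) / (2·x·y) ≈ 0.81429, so ∠Z ≈ 35.48°.

35.4832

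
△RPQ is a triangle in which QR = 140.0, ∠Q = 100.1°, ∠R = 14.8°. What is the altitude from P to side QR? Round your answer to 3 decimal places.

h_P ≈ 38.816

The third angle is ∠P = 180° − ∠Q − ∠R = 65.10°.
Law of sines: PQ = QR·sin R/sin P ≈ 39.427.
Law of sines: RP = QR·sin Q/sin P ≈ 151.96.
Area = ½·QR·PQ·sin Q ≈ 2717.1.
The altitude from P has length 2·area/QR ≈ 38.816.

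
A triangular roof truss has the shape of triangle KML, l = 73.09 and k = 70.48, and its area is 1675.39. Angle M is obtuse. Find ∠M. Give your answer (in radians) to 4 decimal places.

From area = ½·l·k·sin M, we get sin M = 2·area/(l·k) ≈ 0.65046.
Taking the obtuse solution, ∠M ≈ 2.433 rad.

∠M ≈ 2.4334 rad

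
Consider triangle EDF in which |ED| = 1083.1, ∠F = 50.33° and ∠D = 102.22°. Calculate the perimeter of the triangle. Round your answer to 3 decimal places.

The third angle is ∠E = 180° − ∠D − ∠F = 27.45°.
Law of sines: |DF| = |ED|·sin E/sin F ≈ 648.64.
Law of sines: |FE| = |ED|·sin D/sin F ≈ 1375.2.
Semiperimeter s = (648.64+1375.2+1083.1)/2 = 1553.5.
Perimeter = 648.64 + 1375.2 + 1083.1 = 3107.

3106.969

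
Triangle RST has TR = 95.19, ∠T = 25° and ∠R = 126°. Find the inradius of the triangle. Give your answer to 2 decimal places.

The third angle is ∠S = 180° − ∠T − ∠R = 29.00°.
Law of sines: ST = TR·sin R/sin S ≈ 158.85.
Law of sines: RS = TR·sin T/sin S ≈ 82.979.
Area = ½·TR·ST·sin T ≈ 3195.1.
Semiperimeter s = (158.85+95.19+82.979)/2 = 168.51.
Inradius = area/s = 3195.1/168.51 ≈ 18.961.

18.96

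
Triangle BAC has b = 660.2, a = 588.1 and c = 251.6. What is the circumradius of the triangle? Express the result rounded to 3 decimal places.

By the law of cosines, cos B = (a² + c² − b²) / (2·a·c) ≈ -0.09022, so ∠B ≈ 95.18°.
Circumradius = b/(2 sin B) ≈ 331.45.

331.452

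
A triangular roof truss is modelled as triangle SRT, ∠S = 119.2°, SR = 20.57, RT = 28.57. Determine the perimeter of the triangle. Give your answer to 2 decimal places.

Law of sines: sin T = SR·sin S/RT ≈ 0.62849.
Since RT ≥ SR, only the acute value applies: ∠T ≈ 38.94°.
Then ∠R = 180° − ∠S − ∠T ≈ 21.86°.
Law of sines gives TS = RT·sin R/sin S ≈ 12.187.
Semiperimeter s = (28.57+12.187+20.57)/2 = 30.663.
Perimeter = 28.57 + 12.187 + 20.57 = 61.327.

61.33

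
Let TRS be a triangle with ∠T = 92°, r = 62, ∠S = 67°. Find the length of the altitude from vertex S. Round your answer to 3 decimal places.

61.962

The third angle is ∠R = 180° − ∠S − ∠T = 21.00°.
Law of sines: t = r·sin T/sin R ≈ 172.9.
Law of sines: s = r·sin S/sin R ≈ 159.25.
Area = ½·r·t·sin S ≈ 4933.8.
The altitude from S has length 2·area/s ≈ 61.962.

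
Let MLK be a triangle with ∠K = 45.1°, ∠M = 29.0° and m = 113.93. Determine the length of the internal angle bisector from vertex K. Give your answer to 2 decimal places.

The third angle is ∠L = 180° − ∠K − ∠M = 105.90°.
Law of sines: l = m·sin L/sin M ≈ 226.01.
Law of sines: k = m·sin K/sin M ≈ 166.46.
The bisector from K has length 2·m·l·cos(∠K/2)/(m+l) ≈ 139.91.

139.91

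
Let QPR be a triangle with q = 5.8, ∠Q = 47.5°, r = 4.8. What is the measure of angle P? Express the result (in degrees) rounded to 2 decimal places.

94.90

Law of sines: sin R = r·sin Q/q ≈ 0.61016.
Since q ≥ r, only the acute value applies: ∠R ≈ 37.60°.
Then ∠P = 180° − ∠Q − ∠R ≈ 94.90°.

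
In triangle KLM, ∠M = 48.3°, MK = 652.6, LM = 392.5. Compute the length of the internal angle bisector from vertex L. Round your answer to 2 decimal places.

t_L ≈ 294.53

By the law of cosines, KL² = LM² + MK² − 2·LM·MK·cos M = 2.3915e+05, so KL ≈ 489.03.
Law of cosines again: cos L = (KL² + LM² − MK²)/(2·KL·LM) ≈ -0.08513, so ∠L ≈ 94.88°.
The bisector from L has length 2·KL·LM·cos(∠L/2)/(KL+LM) ≈ 294.53.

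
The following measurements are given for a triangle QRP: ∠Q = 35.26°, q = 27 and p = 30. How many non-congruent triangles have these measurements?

p·sin Q = 30·sin(35.26°) ≈ 17.32.
Since p sin Q < q < p (17.32 < 27 < 30), two triangles exist.

2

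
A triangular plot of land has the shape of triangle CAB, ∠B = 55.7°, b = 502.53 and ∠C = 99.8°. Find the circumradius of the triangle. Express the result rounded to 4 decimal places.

304.1587

The third angle is ∠A = 180° − ∠B − ∠C = 24.50°.
Law of sines: c = b·sin C/sin B ≈ 599.44.
Law of sines: a = b·sin A/sin B ≈ 252.27.
Circumradius = b/(2 sin B) ≈ 304.16.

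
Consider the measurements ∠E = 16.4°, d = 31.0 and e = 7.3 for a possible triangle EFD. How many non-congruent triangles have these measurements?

d·sin E = 31.0·sin(16.4°) ≈ 8.753.
Since e = 7.3 < 8.753 = d sin E, no triangle exists.

0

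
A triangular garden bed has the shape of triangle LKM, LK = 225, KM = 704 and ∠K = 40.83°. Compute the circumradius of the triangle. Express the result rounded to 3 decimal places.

423.402

By the law of cosines, ML² = LK² + KM² − 2·LK·KM·cos K = 3.0653e+05, so ML ≈ 553.65.
Area = ½·LK·KM·sin K ≈ 51782.
Circumradius = ML/(2 sin K) ≈ 423.4.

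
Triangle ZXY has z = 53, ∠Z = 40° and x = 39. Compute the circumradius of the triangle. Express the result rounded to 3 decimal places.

Law of sines: sin X = x·sin Z/z ≈ 0.47299.
Since z ≥ x, only the acute value applies: ∠X ≈ 28.23°.
Then ∠Y = 180° − ∠Z − ∠X ≈ 111.77°.
Law of sines gives y = z·sin Y/sin Z ≈ 76.572.
Circumradius = z/(2 sin Z) ≈ 41.227.

R ≈ 41.227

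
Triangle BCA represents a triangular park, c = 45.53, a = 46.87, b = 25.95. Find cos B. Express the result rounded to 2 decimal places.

cos B ≈ 0.84

By the law of cosines, cos B = (c² + a² − b²) / (2·c·a) ≈ 0.84264, so ∠B ≈ 32.58°.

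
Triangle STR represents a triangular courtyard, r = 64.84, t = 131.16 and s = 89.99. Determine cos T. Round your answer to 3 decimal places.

By the law of cosines, cos T = (r² + s² − t²) / (2·r·s) ≈ -0.41993, so ∠T ≈ 2.004 rad.

cos T ≈ -0.420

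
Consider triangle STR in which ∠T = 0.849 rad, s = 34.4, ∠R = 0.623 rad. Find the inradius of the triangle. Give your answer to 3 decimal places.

6.468

The third angle is ∠S = π − ∠T − ∠R = 1.670 rad.
Law of sines: t = s·sin T/sin S ≈ 25.948.
Law of sines: r = s·sin R/sin S ≈ 20.17.
Area = ½·s·t·sin R ≈ 260.41.
Semiperimeter p = (34.4+25.948+20.17)/2 = 40.259.
Inradius = area/p = 260.41/40.259 ≈ 6.4683.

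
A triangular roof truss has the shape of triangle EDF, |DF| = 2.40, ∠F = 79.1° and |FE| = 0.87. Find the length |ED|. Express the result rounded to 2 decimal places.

2.39

By the law of cosines, |ED|² = |DF|² + |FE|² − 2·|DF|·|FE|·cos F = 5.7272, so |ED| ≈ 2.3932.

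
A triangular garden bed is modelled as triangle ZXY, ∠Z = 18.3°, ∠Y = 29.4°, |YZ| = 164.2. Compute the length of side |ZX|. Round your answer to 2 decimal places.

108.98

The third angle is ∠X = 180° − ∠Y − ∠Z = 132.30°.
Law of sines: |ZX| = |YZ|·sin Y/sin X ≈ 108.98.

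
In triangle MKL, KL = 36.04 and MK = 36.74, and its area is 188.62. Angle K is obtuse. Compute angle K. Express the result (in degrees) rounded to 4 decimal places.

163.4471

From area = ½·MK·KL·sin K, we get sin K = 2·area/(MK·KL) ≈ 0.28490.
Taking the obtuse solution, ∠K ≈ 163.45°.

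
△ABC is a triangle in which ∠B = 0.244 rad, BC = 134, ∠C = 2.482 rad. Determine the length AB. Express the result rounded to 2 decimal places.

The third angle is ∠A = π − ∠B − ∠C = 0.416 rad.
Law of sines: AB = BC·sin C/sin A ≈ 203.39.

203.39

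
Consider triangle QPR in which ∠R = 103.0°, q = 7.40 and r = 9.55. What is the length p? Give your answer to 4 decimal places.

4.5974

Law of sines: sin Q = q·sin R/r ≈ 0.75501.
Since r ≥ q, only the acute value applies: ∠Q ≈ 49.03°.
Then ∠P = 180° − ∠R − ∠Q ≈ 27.97°.
Law of sines gives p = r·sin P/sin R ≈ 4.5974.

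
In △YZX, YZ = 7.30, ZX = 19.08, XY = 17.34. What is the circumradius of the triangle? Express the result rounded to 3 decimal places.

R ≈ 9.548

By the law of cosines, cos Y = (XY² + YZ² − ZX²) / (2·XY·YZ) ≈ -0.03982, so ∠Y ≈ 92.28°.
Circumradius = ZX/(2 sin Y) ≈ 9.5476.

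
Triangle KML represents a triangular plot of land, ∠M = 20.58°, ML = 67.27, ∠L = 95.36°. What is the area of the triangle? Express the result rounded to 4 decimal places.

The third angle is ∠K = 180° − ∠M − ∠L = 64.06°.
Law of sines: LK = ML·sin M/sin K ≈ 26.296.
Law of sines: KM = ML·sin L/sin K ≈ 74.479.
Area = ½·ML·LK·sin L ≈ 880.59.

880.5859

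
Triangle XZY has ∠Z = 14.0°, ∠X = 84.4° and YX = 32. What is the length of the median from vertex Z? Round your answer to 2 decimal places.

130.27

The third angle is ∠Y = 180° − ∠X − ∠Z = 81.60°.
Law of sines: ZY = YX·sin X/sin Z ≈ 131.64.
Law of sines: XZ = YX·sin Y/sin Z ≈ 130.86.
Median from Z: ½√(2·XZ² + 2·ZY² − YX²) ≈ 130.27.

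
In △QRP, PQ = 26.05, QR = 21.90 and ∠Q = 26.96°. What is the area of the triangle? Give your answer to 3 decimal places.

Area = ½·PQ·QR·sin Q ≈ 129.32.

area ≈ 129.322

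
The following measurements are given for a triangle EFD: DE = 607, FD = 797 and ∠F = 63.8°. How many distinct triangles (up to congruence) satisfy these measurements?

0

FD·sin F = 797·sin(63.8°) ≈ 715.1.
Since DE = 607 < 715.1 = FD sin F, no triangle exists.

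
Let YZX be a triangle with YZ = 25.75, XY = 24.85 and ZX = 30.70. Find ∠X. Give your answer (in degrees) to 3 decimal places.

By the law of cosines, cos X = (ZX² + XY² − YZ²) / (2·ZX·XY) ≈ 0.58786, so ∠X ≈ 53.99°.

53.995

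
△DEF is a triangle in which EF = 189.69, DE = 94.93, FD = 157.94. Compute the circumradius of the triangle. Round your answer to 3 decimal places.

R ≈ 95.062

By the law of cosines, cos D = (FD² + DE² − EF²) / (2·FD·DE) ≈ -0.06755, so ∠D ≈ 93.87°.
Circumradius = EF/(2 sin D) ≈ 95.062.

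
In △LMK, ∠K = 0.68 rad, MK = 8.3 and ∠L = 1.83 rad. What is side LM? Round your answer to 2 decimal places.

5.40

The third angle is ∠M = π − ∠K − ∠L = 0.632 rad.
Law of sines: LM = MK·sin K/sin L ≈ 5.3994.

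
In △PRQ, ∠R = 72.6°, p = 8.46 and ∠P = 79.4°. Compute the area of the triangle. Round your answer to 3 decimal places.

16.310

The third angle is ∠Q = 180° − ∠P − ∠R = 28.00°.
Law of sines: r = p·sin R/sin P ≈ 8.213.
Law of sines: q = p·sin Q/sin P ≈ 4.0407.
Area = ½·p·r·sin Q ≈ 16.31.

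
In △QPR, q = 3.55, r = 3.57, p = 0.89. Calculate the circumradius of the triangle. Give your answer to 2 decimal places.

By the law of cosines, cos Q = (p² + r² − q²) / (2·p·r) ≈ 0.14706, so ∠Q ≈ 81.54°.
Circumradius = q/(2 sin Q) ≈ 1.7945.

1.79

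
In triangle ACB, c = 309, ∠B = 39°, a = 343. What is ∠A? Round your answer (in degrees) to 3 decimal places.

78.877

By the law of cosines, b² = a² + c² − 2·a·c·cos B = 48395, so b ≈ 219.99.
Law of cosines again: cos A = (c² + b² − a²)/(2·c·b) ≈ 0.19291, so ∠A ≈ 78.88°.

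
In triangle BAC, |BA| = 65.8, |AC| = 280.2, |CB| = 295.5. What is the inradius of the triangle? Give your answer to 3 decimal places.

r ≈ 28.528

Semiperimeter s = (280.2 + 295.5 + 65.8)/2 = 320.75.
Heron's formula: area = √(320.75·40.55·25.25·254.95) ≈ 9150.3.
Inradius = area/s = 9150.3/320.75 ≈ 28.528.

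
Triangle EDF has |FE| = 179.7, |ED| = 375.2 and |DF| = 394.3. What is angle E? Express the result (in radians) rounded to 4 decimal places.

By the law of cosines, cos E = (|FE|² + |ED|² − |DF|²) / (2·|FE|·|ED|) ≈ 0.13048, so ∠E ≈ 1.440 rad.

∠E ≈ 1.4399 rad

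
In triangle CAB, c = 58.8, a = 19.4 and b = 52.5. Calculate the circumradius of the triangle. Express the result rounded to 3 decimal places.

R ≈ 29.781

By the law of cosines, cos C = (a² + b² − c²) / (2·a·b) ≈ -0.15946, so ∠C ≈ 99.18°.
Circumradius = c/(2 sin C) ≈ 29.781.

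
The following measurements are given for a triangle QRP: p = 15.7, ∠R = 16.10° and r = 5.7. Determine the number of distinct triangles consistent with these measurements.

2

p·sin R = 15.7·sin(16.10°) ≈ 4.354.
Since p sin R < r < p (4.354 < 5.7 < 15.7), two triangles exist.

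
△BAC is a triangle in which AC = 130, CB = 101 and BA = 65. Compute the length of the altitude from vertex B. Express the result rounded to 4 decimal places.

h_B ≈ 49.5954

Semiperimeter s = (130 + 101 + 65)/2 = 148.
Heron's formula: area = √(148·18·47·83) ≈ 3223.7.
The altitude from B has length 2·area/AC ≈ 49.595.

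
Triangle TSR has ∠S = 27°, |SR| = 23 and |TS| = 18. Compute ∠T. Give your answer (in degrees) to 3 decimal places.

∠T ≈ 103.429°

By the law of cosines, |RT|² = |TS|² + |SR|² − 2·|TS|·|SR|·cos S = 115.25, so |RT| ≈ 10.735.
Law of cosines again: cos T = (|RT|² + |TS|² − |SR|²)/(2·|RT|·|TS|) ≈ -0.23224, so ∠T ≈ 103.43°.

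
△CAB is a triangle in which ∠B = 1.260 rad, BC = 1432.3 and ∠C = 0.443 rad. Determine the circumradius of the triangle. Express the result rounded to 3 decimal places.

The third angle is ∠A = π − ∠B − ∠C = 1.439 rad.
Law of sines: AB = BC·sin C/sin A ≈ 619.36.
Law of sines: CA = BC·sin B/sin A ≈ 1375.7.
Circumradius = BC/(2 sin A) ≈ 722.45.

R ≈ 722.454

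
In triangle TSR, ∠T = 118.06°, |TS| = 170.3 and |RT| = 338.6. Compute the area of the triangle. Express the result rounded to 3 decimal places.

Area = ½·|RT|·|TS|·sin T ≈ 25443.

25442.771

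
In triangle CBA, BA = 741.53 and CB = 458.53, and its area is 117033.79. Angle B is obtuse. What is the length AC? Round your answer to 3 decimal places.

From area = ½·CB·BA·sin B, we get sin B = 2·area/(CB·BA) ≈ 0.68841.
Taking the obtuse solution, ∠B ≈ 136.50°.
Law of cosines then gives AC ≈ 1119.5.

1119.535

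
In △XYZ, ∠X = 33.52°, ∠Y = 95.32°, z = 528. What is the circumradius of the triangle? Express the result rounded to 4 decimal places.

The third angle is ∠Z = 180° − ∠X − ∠Y = 51.16°.
Law of sines: x = z·sin X/sin Z ≈ 374.34.
Law of sines: y = z·sin Y/sin Z ≈ 674.96.
Circumradius = z/(2 sin Z) ≈ 338.94.

338.9394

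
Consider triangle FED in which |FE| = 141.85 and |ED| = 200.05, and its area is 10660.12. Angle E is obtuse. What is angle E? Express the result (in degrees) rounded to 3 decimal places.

131.295

From area = ½·|FE|·|ED|·sin E, we get sin E = 2·area/(|FE|·|ED|) ≈ 0.75132.
Taking the obtuse solution, ∠E ≈ 131.30°.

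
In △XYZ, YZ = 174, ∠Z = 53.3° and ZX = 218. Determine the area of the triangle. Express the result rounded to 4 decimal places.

area ≈ 15206.4769

Area = ½·YZ·ZX·sin Z ≈ 15206.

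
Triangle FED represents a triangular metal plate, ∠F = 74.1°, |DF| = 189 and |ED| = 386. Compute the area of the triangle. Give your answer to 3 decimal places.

Law of sines: sin E = |DF|·sin F/|ED| ≈ 0.47090.
Since |ED| ≥ |DF|, only the acute value applies: ∠E ≈ 28.09°.
Then ∠D = 180° − ∠F − ∠E ≈ 77.81°.
Law of sines gives |FE| = |ED|·sin D/sin F ≈ 392.3.
Area = ½·|ED|·|DF|·sin D ≈ 35654.

area ≈ 35654.138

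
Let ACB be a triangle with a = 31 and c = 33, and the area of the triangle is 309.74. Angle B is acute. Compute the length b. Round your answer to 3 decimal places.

From area = ½·a·c·sin B, we get sin B = 2·area/(a·c) ≈ 0.60555.
Taking the acute solution, ∠B ≈ 0.650 rad.
Law of cosines then gives b ≈ 20.537.

20.537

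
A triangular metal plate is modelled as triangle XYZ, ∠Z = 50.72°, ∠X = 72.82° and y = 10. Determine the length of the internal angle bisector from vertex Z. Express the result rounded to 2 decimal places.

The third angle is ∠Y = 180° − ∠Z − ∠X = 56.46°.
Law of sines: x = y·sin X/sin Y ≈ 11.462.
Law of sines: z = y·sin Z/sin Y ≈ 9.2869.
The bisector from Z has length 2·x·y·cos(∠Z/2)/(x+y) ≈ 9.652.

9.65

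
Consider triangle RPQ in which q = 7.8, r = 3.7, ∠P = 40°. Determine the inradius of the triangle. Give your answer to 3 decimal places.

1.091

By the law of cosines, p² = q² + r² − 2·q·r·cos P = 30.314, so p ≈ 5.5058.
Area = ½·q·r·sin P ≈ 9.2754.
Semiperimeter s = (3.7+5.5058+7.8)/2 = 8.5029.
Inradius = area/s = 9.2754/8.5029 ≈ 1.0909.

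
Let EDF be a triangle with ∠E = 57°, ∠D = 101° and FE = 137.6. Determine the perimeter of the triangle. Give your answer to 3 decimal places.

The third angle is ∠F = 180° − ∠E − ∠D = 22.00°.
Law of sines: DF = FE·sin E/sin D ≈ 117.56.
Law of sines: ED = FE·sin F/sin D ≈ 52.511.
Semiperimeter s = (117.56+137.6+52.511)/2 = 153.84.
Perimeter = 117.56 + 137.6 + 52.511 = 307.67.

307.672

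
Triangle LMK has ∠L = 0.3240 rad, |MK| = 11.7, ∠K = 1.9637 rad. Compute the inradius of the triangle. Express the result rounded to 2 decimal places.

r ≈ 4.08

The third angle is ∠M = π − ∠K − ∠L = 0.8539 rad.
Law of sines: |KL| = |MK|·sin M/sin L ≈ 27.704.
Law of sines: |LM| = |MK|·sin K/sin L ≈ 33.95.
Area = ½·|MK|·|KL|·sin K ≈ 149.72.
Semiperimeter s = (11.7+27.704+33.95)/2 = 36.677.
Inradius = area/s = 149.72/36.677 ≈ 4.0821.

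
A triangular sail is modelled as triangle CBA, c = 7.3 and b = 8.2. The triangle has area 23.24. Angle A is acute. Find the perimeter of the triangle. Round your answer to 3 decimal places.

From area = ½·c·b·sin A, we get sin A = 2·area/(c·b) ≈ 0.77648.
Taking the acute solution, ∠A ≈ 0.889 rad.
Law of cosines then gives a ≈ 6.7148.
Perimeter = 7.3 + 8.2 + 6.7148 = 22.215.

perimeter ≈ 22.215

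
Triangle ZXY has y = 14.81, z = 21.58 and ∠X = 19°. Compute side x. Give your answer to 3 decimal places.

By the law of cosines, x² = y² + z² − 2·y·z·cos X = 80.657, so x ≈ 8.9809.

8.981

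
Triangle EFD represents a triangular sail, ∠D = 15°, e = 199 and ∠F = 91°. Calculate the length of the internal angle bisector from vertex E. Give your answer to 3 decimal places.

t_E ≈ 67.984

The third angle is ∠E = 180° − ∠F − ∠D = 74.00°.
Law of sines: f = e·sin F/sin E ≈ 206.99.
Law of sines: d = e·sin D/sin E ≈ 53.581.
The bisector from E has length 2·f·d·cos(∠E/2)/(f+d) ≈ 67.984.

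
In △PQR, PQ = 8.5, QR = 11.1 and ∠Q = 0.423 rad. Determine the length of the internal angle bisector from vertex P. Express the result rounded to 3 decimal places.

By the law of cosines, RP² = PQ² + QR² − 2·PQ·QR·cos Q = 23.392, so RP ≈ 4.8365.
Law of cosines again: cos P = (RP² + PQ² − QR²)/(2·RP·PQ) ≈ -0.33530, so ∠P ≈ 1.913 rad.
The bisector from P has length 2·RP·PQ·cos(∠P/2)/(RP+PQ) ≈ 3.5542.

t_P ≈ 3.554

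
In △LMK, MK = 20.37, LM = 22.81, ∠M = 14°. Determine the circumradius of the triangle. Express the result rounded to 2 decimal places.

By the law of cosines, KL² = LM² + MK² − 2·LM·MK·cos M = 33.557, so KL ≈ 5.7929.
Area = ½·LM·MK·sin M ≈ 56.203.
Circumradius = KL/(2 sin M) ≈ 11.973.

R ≈ 11.97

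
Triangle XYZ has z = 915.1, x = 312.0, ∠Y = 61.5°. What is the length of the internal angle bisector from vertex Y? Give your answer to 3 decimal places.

399.919

By the law of cosines, y² = z² + x² − 2·z·x·cos Y = 6.6228e+05, so y ≈ 813.81.
The bisector from Y has length 2·z·x·cos(∠Y/2)/(z+x) ≈ 399.92.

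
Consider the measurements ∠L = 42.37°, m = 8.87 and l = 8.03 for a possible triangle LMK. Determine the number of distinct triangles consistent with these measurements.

m·sin L = 8.87·sin(42.37°) ≈ 5.978.
Since m sin L < l < m (5.978 < 8.03 < 8.87), two triangles exist.

2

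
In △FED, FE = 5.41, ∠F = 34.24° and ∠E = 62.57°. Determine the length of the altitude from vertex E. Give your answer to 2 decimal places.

h_E ≈ 3.04

The third angle is ∠D = 180° − ∠F − ∠E = 83.19°.
Law of sines: ED = FE·sin F/sin D ≈ 3.0656.
Law of sines: DF = FE·sin E/sin D ≈ 4.8359.
Area = ½·FE·ED·sin E ≈ 7.3602.
The altitude from E has length 2·area/DF ≈ 3.044.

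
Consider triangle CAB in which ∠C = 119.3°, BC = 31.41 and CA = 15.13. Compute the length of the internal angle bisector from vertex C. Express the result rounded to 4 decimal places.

t_C ≈ 10.3191

By the law of cosines, AB² = BC² + CA² − 2·BC·CA·cos C = 1680.6, so AB ≈ 40.996.
The bisector from C has length 2·BC·CA·cos(∠C/2)/(BC+CA) ≈ 10.319.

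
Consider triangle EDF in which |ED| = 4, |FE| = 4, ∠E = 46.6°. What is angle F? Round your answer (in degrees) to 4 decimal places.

66.7000

By the law of cosines, |DF|² = |FE|² + |ED|² − 2·|FE|·|ED|·cos E = 10.013, so |DF| ≈ 3.1644.
Law of cosines again: cos F = (|DF|² + |FE|² − |ED|²)/(2·|DF|·|FE|) ≈ 0.39555, so ∠F ≈ 66.70°.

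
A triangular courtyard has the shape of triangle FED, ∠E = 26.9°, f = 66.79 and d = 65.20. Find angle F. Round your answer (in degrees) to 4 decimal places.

79.4336

By the law of cosines, e² = d² + f² − 2·d·f·cos E = 944.91, so e ≈ 30.739.
Law of cosines again: cos F = (e² + d² − f²)/(2·e·d) ≈ 0.18338, so ∠F ≈ 79.43°.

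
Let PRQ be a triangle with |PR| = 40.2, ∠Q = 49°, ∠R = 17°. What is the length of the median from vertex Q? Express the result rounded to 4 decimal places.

m_Q ≈ 30.0196

The third angle is ∠P = 180° − ∠R − ∠Q = 114.00°.
Law of sines: |RQ| = |PR|·sin P/sin Q ≈ 48.66.
Law of sines: |QP| = |PR|·sin R/sin Q ≈ 15.573.
Median from Q: ½√(2·|RQ|² + 2·|QP|² − |PR|²) ≈ 30.02.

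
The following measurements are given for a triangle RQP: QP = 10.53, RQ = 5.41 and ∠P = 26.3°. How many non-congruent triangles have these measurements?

2

QP·sin P = 10.53·sin(26.3°) ≈ 4.666.
Since QP sin P < RQ < QP (4.666 < 5.41 < 10.53), two triangles exist.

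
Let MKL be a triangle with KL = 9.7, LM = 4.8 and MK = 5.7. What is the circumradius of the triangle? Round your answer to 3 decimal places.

R ≈ 6.836

By the law of cosines, cos M = (LM² + MK² − KL²) / (2·LM·MK) ≈ -0.70468, so ∠M ≈ 134.80°.
Circumradius = KL/(2 sin M) ≈ 6.8355.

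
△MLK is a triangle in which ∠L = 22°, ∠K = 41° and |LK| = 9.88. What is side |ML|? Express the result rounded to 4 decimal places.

The third angle is ∠M = 180° − ∠L − ∠K = 117.00°.
Law of sines: |ML| = |LK|·sin K/sin M ≈ 7.2748.

7.2748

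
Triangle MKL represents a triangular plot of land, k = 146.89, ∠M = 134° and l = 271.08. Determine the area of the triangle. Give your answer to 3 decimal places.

Area = ½·k·l·sin M ≈ 14322.

14321.675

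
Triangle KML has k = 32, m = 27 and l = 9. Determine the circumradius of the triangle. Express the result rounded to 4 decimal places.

R ≈ 17.8206

By the law of cosines, cos K = (m² + l² − k²) / (2·m·l) ≈ -0.44033, so ∠K ≈ 116.12°.
Circumradius = k/(2 sin K) ≈ 17.821.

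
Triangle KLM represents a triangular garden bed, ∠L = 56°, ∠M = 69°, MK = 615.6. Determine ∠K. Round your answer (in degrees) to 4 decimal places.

55.0000

The third angle is ∠K = 180° − ∠L − ∠M = 55.00°.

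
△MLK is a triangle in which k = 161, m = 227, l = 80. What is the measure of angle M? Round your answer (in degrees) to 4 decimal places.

By the law of cosines, cos M = (l² + k² − m²) / (2·l·k) ≈ -0.74565, so ∠M ≈ 138.22°.

138.2151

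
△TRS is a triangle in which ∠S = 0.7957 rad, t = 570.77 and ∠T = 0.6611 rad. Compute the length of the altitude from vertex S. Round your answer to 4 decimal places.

h_S ≈ 567.0654

The third angle is ∠R = π − ∠S − ∠T = 1.6848 rad.
Law of sines: r = t·sin R/sin T ≈ 923.58.
Law of sines: s = t·sin S/sin T ≈ 664.07.
Area = ½·t·r·sin S ≈ 1.8829e+05.
The altitude from S has length 2·area/s ≈ 567.07.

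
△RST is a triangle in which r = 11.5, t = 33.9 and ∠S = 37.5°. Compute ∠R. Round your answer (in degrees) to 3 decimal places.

By the law of cosines, s² = t² + r² − 2·t·r·cos S = 662.88, so s ≈ 25.747.
Law of cosines again: cos R = (s² + t² − r²)/(2·s·t) ≈ 0.96232, so ∠R ≈ 15.78°.

15.778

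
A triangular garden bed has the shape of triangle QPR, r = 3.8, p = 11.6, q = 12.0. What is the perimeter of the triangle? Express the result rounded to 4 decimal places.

Perimeter = 12 + 11.6 + 3.8 = 27.4.

27.4000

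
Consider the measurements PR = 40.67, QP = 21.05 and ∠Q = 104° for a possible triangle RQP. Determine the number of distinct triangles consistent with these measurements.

QP·sin Q = 21.05·sin(104°) ≈ 20.42.
Since ∠Q is not acute, a triangle exists only if PR > QP; here PR > QP, so there is exactly one triangle.

1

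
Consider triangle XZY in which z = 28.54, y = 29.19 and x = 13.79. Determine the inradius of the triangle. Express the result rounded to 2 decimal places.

r ≈ 5.40

Semiperimeter s = (13.79 + 28.54 + 29.19)/2 = 35.76.
Heron's formula: area = √(35.76·21.97·7.22·6.57) ≈ 193.05.
Inradius = area/s = 193.05/35.76 ≈ 5.3984.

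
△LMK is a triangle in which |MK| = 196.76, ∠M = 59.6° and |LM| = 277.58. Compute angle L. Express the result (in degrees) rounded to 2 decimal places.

43.63

By the law of cosines, |KL|² = |LM|² + |MK|² − 2·|LM|·|MK|·cos M = 60489, so |KL| ≈ 245.95.
Law of cosines again: cos L = (|KL|² + |LM|² − |MK|²)/(2·|KL|·|LM|) ≈ 0.72379, so ∠L ≈ 43.63°.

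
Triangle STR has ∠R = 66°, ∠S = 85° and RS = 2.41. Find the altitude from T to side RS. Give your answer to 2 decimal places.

The third angle is ∠T = 180° − ∠R − ∠S = 29.00°.
Law of sines: TR = RS·sin S/sin T ≈ 4.9521.
Law of sines: ST = RS·sin R/sin T ≈ 4.5413.
Area = ½·RS·TR·sin R ≈ 5.4514.
The altitude from T has length 2·area/RS ≈ 4.524.

h_T ≈ 4.52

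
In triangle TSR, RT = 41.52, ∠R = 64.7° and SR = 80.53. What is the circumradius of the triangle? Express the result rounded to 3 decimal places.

By the law of cosines, TS² = SR² + RT² − 2·SR·RT·cos R = 5351.2, so TS ≈ 73.152.
Area = ½·SR·RT·sin R ≈ 1511.4.
Circumradius = TS/(2 sin R) ≈ 40.456.

40.456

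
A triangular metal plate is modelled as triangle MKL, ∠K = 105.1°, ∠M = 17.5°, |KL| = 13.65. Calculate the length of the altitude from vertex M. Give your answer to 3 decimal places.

36.921

The third angle is ∠L = 180° − ∠M − ∠K = 57.40°.
Law of sines: |LM| = |KL|·sin K/sin M ≈ 43.826.
Law of sines: |MK| = |KL|·sin L/sin M ≈ 38.242.
Area = ½·|KL|·|LM|·sin L ≈ 251.99.
The altitude from M has length 2·area/|KL| ≈ 36.921.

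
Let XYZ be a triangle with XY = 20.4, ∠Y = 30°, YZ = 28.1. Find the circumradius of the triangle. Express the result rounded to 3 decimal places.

By the law of cosines, ZX² = XY² + YZ² − 2·XY·YZ·cos Y = 212.89, so ZX ≈ 14.591.
Area = ½·XY·YZ·sin Y ≈ 143.31.
Circumradius = ZX/(2 sin Y) ≈ 14.591.

14.591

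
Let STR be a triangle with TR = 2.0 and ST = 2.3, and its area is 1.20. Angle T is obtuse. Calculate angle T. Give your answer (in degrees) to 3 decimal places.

∠T ≈ 148.551°

From area = ½·ST·TR·sin T, we get sin T = 2·area/(ST·TR) ≈ 0.52174.
Taking the obtuse solution, ∠T ≈ 148.55°.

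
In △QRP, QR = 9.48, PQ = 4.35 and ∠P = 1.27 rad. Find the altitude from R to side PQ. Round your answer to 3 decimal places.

h_R ≈ 9.369

Law of sines: sin R = PQ·sin P/QR ≈ 0.43826.
Since QR ≥ PQ, only the acute value applies: ∠R ≈ 0.454 rad.
Then ∠Q = π − ∠P − ∠R ≈ 1.418 rad.
Law of sines gives RP = QR·sin Q/sin P ≈ 9.8099.
Area = ½·QR·PQ·sin Q ≈ 20.379.
The altitude from R has length 2·area/PQ ≈ 9.3695.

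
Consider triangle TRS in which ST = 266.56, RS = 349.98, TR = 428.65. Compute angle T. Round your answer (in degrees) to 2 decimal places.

By the law of cosines, cos T = (ST² + TR² − RS²) / (2·ST·TR) ≈ 0.57898, so ∠T ≈ 54.62°.

54.62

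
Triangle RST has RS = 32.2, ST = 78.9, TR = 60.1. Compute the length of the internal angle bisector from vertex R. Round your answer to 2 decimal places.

t_R ≈ 22.83

By the law of cosines, cos R = (TR² + RS² − ST²) / (2·TR·RS) ≈ -0.40728, so ∠R ≈ 114.03°.
The bisector from R has length 2·TR·RS·cos(∠R/2)/(TR+RS) ≈ 22.828.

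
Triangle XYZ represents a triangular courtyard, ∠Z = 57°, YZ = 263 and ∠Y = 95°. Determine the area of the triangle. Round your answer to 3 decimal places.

area ≈ 61547.135

The third angle is ∠X = 180° − ∠Y − ∠Z = 28.00°.
Law of sines: ZX = YZ·sin Y/sin X ≈ 558.07.
Law of sines: XY = YZ·sin Z/sin X ≈ 469.83.
Area = ½·YZ·ZX·sin Z ≈ 61547.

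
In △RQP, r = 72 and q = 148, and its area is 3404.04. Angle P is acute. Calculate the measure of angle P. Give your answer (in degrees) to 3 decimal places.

∠P ≈ 39.710°

From area = ½·r·q·sin P, we get sin P = 2·area/(r·q) ≈ 0.63890.
Taking the acute solution, ∠P ≈ 39.71°.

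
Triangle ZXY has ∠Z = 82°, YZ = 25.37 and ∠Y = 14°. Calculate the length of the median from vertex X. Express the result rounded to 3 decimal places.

The third angle is ∠X = 180° − ∠Y − ∠Z = 84.00°.
Law of sines: XY = YZ·sin Z/sin X ≈ 25.261.
Law of sines: ZX = YZ·sin Y/sin X ≈ 6.1714.
Median from X: ½√(2·ZX² + 2·XY² − YZ²) ≈ 13.312.

m_X ≈ 13.312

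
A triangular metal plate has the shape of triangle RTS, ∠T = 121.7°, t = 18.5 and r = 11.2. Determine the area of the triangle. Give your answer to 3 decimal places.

area ≈ 47.511

Law of sines: sin R = r·sin T/t ≈ 0.51509.
Since t ≥ r, only the acute value applies: ∠R ≈ 31.00°.
Then ∠S = 180° − ∠T − ∠R ≈ 27.30°.
Law of sines gives s = t·sin S/sin T ≈ 9.9718.
Area = ½·t·r·sin S ≈ 47.511.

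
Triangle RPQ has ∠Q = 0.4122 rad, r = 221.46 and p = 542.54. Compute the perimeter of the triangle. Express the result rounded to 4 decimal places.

By the law of cosines, q² = r² + p² − 2·r·p·cos Q = 1.2322e+05, so q ≈ 351.03.
Semiperimeter s = (221.46+542.54+351.03)/2 = 557.51.
Perimeter = 221.46 + 542.54 + 351.03 = 1115.

perimeter ≈ 1115.0266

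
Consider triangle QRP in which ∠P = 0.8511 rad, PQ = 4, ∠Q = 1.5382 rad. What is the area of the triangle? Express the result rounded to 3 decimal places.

area ≈ 8.800

The third angle is ∠R = π − ∠P − ∠Q = 0.7523 rad.
Law of sines: RP = PQ·sin Q/sin R ≈ 5.8507.
Law of sines: QR = PQ·sin P/sin R ≈ 4.4021.
Area = ½·PQ·RP·sin P ≈ 8.7995.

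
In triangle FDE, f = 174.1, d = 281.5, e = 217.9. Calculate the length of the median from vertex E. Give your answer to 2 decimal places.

Median from E: ½√(2·f² + 2·d² − e²) ≈ 207.14.

207.14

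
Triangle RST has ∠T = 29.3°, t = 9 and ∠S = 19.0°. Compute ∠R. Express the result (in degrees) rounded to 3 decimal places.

The third angle is ∠R = 180° − ∠S − ∠T = 131.70°.

∠R ≈ 131.700°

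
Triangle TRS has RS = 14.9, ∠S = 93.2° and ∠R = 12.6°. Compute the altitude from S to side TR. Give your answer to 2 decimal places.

3.25

The third angle is ∠T = 180° − ∠R − ∠S = 74.20°.
Law of sines: ST = RS·sin R/sin T ≈ 3.378.
Law of sines: TR = RS·sin S/sin T ≈ 15.461.
Area = ½·RS·ST·sin S ≈ 25.127.
The altitude from S has length 2·area/TR ≈ 3.2503.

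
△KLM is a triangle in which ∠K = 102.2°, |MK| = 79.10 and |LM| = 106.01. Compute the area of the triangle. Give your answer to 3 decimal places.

Law of sines: sin L = |MK|·sin K/|LM| ≈ 0.72930.
Since |LM| ≥ |MK|, only the acute value applies: ∠L ≈ 46.83°.
Then ∠M = 180° − ∠K − ∠L ≈ 30.97°.
Law of sines gives |KL| = |LM|·sin M/sin K ≈ 55.815.
Area = ½·|LM|·|MK|·sin M ≈ 2157.6.

2157.632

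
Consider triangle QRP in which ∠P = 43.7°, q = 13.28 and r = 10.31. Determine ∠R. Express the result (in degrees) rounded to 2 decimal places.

By the law of cosines, p² = q² + r² − 2·q·r·cos P = 84.682, so p ≈ 9.2023.
Law of cosines again: cos R = (p² + q² − r²)/(2·p·q) ≈ 0.63313, so ∠R ≈ 50.72°.

50.72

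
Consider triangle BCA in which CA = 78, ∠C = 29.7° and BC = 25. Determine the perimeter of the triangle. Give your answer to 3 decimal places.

By the law of cosines, AB² = BC² + CA² − 2·BC·CA·cos C = 3321.3, so AB ≈ 57.631.
Semiperimeter s = (78+57.631+25)/2 = 80.316.
Perimeter = 78 + 57.631 + 25 = 160.63.

160.631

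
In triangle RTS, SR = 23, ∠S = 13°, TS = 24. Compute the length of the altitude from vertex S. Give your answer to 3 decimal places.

By the law of cosines, RT² = TS² + SR² − 2·TS·SR·cos S = 29.295, so RT ≈ 5.4125.
Area = ½·TS·SR·sin S ≈ 62.086.
The altitude from S has length 2·area/RT ≈ 22.942.

h_S ≈ 22.942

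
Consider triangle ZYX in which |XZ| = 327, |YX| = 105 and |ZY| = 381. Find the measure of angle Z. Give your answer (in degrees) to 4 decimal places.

By the law of cosines, cos Z = (|XZ|² + |ZY|² − |YX|²) / (2·|XZ|·|ZY|) ≈ 0.96746, so ∠Z ≈ 14.66°.

14.6573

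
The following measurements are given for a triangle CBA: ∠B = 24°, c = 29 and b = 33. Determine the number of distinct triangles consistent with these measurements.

1

c·sin B = 29·sin(24°) ≈ 11.8.
Since b ≥ c, exactly one triangle exists.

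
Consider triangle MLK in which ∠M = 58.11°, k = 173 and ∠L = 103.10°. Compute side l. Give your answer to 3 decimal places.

The third angle is ∠K = 180° − ∠M − ∠L = 18.79°.
Law of sines: l = k·sin L/sin K ≈ 523.12.

523.122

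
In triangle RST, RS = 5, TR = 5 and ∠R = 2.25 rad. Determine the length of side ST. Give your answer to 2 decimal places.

9.02

By the law of cosines, ST² = TR² + RS² − 2·TR·RS·cos R = 81.409, so ST ≈ 9.0227.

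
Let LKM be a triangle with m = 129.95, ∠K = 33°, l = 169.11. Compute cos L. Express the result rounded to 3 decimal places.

By the law of cosines, k² = m² + l² − 2·m·l·cos K = 8624.2, so k ≈ 92.867.
Law of cosines again: cos L = (k² + m² − l²)/(2·k·m) ≈ -0.12790, so ∠L ≈ 97.35°.

cos L ≈ -0.128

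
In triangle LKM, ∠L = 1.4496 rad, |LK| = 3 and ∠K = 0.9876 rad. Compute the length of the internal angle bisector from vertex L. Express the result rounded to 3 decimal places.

t_L ≈ 2.529

The third angle is ∠M = π − ∠L − ∠K = 0.7044 rad.
Law of sines: |KM| = |LK|·sin L/sin M ≈ 4.5987.
Law of sines: |ML| = |LK|·sin K/sin M ≈ 3.8669.
The bisector from L has length 2·|ML|·|LK|·cos(∠L/2)/(|ML|+|LK|) ≈ 2.5294.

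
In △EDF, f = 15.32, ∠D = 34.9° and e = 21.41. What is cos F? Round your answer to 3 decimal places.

0.710

By the law of cosines, d² = f² + e² − 2·f·e·cos D = 155.07, so d ≈ 12.453.
Law of cosines again: cos F = (e² + d² − f²)/(2·e·d) ≈ 0.71031, so ∠F ≈ 44.74°.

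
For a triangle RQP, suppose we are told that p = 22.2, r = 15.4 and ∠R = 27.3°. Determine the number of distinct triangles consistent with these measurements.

2

p·sin R = 22.2·sin(27.3°) ≈ 10.18.
Since p sin R < r < p (10.18 < 15.4 < 22.2), two triangles exist.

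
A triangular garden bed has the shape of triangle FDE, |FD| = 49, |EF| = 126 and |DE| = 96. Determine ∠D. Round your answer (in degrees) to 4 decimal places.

∠D ≈ 116.9170°

By the law of cosines, cos D = (|FD|² + |DE|² − |EF|²) / (2·|FD|·|DE|) ≈ -0.45270, so ∠D ≈ 116.92°.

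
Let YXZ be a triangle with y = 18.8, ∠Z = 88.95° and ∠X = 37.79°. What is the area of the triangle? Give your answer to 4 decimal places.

135.1086

The third angle is ∠Y = 180° − ∠X − ∠Z = 53.26°.
Law of sines: x = y·sin X/sin Y ≈ 14.376.
Law of sines: z = y·sin Z/sin Y ≈ 23.456.
Area = ½·y·x·sin Z ≈ 135.11.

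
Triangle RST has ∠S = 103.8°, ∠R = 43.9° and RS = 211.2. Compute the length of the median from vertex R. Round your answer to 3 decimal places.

The third angle is ∠T = 180° − ∠R − ∠S = 32.30°.
Law of sines: ST = RS·sin R/sin T ≈ 274.06.
Law of sines: TR = RS·sin S/sin T ≈ 383.84.
Median from R: ½√(2·TR² + 2·RS² − ST²) ≈ 277.83.

277.831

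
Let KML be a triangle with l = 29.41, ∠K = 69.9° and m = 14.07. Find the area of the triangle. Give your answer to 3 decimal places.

Area = ½·m·l·sin K ≈ 194.3.

194.298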